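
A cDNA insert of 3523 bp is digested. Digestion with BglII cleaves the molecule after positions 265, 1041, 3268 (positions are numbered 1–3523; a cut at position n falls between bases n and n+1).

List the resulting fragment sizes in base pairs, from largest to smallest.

Linear molecule, 3 cuts → 4 fragments:
  265 − 0 = 265 bp
  1041 − 265 = 776 bp
  3268 − 1041 = 2227 bp
  3523 − 3268 = 255 bp
Sorted largest to smallest: 2227, 776, 265, 255 bp.

2227, 776, 265, 255 bp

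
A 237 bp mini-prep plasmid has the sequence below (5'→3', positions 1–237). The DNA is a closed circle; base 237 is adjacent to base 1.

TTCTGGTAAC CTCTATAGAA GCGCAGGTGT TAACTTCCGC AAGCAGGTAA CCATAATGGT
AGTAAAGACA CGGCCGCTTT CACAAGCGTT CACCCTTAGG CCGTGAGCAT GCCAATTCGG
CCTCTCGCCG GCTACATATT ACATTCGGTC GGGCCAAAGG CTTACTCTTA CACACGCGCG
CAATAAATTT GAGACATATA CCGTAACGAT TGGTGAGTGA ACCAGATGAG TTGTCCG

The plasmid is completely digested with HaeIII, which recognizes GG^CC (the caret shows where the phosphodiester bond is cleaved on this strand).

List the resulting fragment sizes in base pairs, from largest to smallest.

157, 33, 27, 20 bp

HaeIII sites (GGCC) start at positions 72, 99, 119, 152.
HaeIII cuts after base 2 of each site, so after positions 73, 100, 120, 153.
Circular molecule, 4 cuts → 4 fragments:
  74–100 → 27 bp
  101–120 → 20 bp
  121–153 → 33 bp
  154–237 then 1–73 → 84 + 73 = 157 bp
Sorted largest to smallest: 157, 33, 27, 20 bp.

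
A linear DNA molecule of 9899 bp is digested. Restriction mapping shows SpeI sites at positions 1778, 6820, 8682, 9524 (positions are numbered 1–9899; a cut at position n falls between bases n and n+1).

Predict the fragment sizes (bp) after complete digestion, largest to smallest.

5042, 1862, 1778, 842, 375 bp

Linear molecule, 4 cuts → 5 fragments:
  1778 − 0 = 1778 bp
  6820 − 1778 = 5042 bp
  8682 − 6820 = 1862 bp
  9524 − 8682 = 842 bp
  9899 − 9524 = 375 bp
Sorted largest to smallest: 5042, 1862, 1778, 842, 375 bp.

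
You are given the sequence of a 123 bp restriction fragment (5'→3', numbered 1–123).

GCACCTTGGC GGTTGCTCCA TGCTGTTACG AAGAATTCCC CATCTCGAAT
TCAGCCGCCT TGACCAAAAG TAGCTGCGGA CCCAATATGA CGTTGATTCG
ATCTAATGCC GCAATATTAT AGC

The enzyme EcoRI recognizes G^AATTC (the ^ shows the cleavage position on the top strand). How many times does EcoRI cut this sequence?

GAATTC occurs starting at positions 33, 47.
EcoRI cuts at 2 sites.

2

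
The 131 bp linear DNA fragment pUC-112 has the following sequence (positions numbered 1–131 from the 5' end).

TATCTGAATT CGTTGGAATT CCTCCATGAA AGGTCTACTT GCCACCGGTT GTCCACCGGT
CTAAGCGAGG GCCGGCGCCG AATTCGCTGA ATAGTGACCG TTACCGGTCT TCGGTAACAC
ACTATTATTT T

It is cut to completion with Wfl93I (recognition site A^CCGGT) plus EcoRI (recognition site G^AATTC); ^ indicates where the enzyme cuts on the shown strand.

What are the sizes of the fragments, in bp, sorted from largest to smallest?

28, 28, 25, 23, 11, 10, 6 bp

Wfl93I sites (ACCGGT) start at positions 44, 55, 103.
Wfl93I cuts after the first base of each site, so after positions 44, 55, 103.
EcoRI sites (GAATTC) start at positions 6, 16, 80.
EcoRI cuts after the first base of each site, so after positions 6, 16, 80.
Combined cut positions: 6, 16, 44, 55, 80, 103.
Linear molecule, 6 cuts → 7 fragments:
  1–6 → 6 bp
  7–16 → 10 bp
  17–44 → 28 bp
  45–55 → 11 bp
  56–80 → 25 bp
  81–103 → 23 bp
  104–131 → 28 bp
Sorted largest to smallest: 28, 28, 25, 23, 11, 10, 6 bp.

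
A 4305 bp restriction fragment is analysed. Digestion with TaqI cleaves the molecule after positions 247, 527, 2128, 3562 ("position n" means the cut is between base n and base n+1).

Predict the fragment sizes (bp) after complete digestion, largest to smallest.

Linear molecule, 4 cuts → 5 fragments:
  247 − 0 = 247 bp
  527 − 247 = 280 bp
  2128 − 527 = 1601 bp
  3562 − 2128 = 1434 bp
  4305 − 3562 = 743 bp
Sorted largest to smallest: 1601, 1434, 743, 280, 247 bp.

1601, 1434, 743, 280, 247 bp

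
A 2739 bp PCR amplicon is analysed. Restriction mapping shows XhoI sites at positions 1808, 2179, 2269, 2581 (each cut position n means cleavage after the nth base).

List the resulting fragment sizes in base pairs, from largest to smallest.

Linear molecule, 4 cuts → 5 fragments:
  1808 − 0 = 1808 bp
  2179 − 1808 = 371 bp
  2269 − 2179 = 90 bp
  2581 − 2269 = 312 bp
  2739 − 2581 = 158 bp
Sorted largest to smallest: 1808, 371, 312, 158, 90 bp.

1808, 371, 312, 158, 90 bp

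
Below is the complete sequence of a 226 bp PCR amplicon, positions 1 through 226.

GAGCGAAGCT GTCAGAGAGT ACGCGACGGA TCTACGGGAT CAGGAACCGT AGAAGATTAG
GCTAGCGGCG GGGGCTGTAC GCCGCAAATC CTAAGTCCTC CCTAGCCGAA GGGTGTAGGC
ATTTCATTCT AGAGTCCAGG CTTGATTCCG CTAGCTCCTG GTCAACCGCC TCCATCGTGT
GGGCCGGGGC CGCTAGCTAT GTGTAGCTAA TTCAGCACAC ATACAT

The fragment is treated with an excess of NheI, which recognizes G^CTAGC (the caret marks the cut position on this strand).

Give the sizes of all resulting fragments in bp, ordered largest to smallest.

NheI sites (GCTAGC) start at positions 61, 150, 192.
NheI cuts after the first base of each site, so after positions 61, 150, 192.
Linear molecule, 3 cuts → 4 fragments:
  1–61 → 61 bp
  62–150 → 89 bp
  151–192 → 42 bp
  193–226 → 34 bp
Sorted largest to smallest: 89, 61, 42, 34 bp.

89, 61, 42, 34 bp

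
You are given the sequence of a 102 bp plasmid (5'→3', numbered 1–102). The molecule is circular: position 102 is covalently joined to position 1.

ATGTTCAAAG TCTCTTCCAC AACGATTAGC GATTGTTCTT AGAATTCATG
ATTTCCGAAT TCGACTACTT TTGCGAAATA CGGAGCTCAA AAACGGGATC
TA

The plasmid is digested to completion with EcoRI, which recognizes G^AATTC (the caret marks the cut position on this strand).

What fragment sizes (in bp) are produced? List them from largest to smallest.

87, 15 bp

EcoRI sites (GAATTC) start at positions 42, 57.
EcoRI cuts after the first base of each site, so after positions 42, 57.
Circular molecule, 2 cuts → 2 fragments:
  43–57 → 15 bp
  58–102 then 1–42 → 45 + 42 = 87 bp
Sorted largest to smallest: 87, 15 bp.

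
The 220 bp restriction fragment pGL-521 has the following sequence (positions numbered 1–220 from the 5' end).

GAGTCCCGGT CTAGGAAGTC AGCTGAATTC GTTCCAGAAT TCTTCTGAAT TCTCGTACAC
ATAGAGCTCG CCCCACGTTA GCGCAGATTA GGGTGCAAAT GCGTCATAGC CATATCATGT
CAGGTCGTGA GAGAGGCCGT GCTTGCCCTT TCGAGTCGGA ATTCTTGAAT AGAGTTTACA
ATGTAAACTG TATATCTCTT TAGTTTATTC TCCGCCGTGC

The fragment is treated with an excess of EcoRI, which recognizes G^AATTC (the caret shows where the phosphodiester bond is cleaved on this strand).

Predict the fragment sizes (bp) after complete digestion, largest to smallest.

EcoRI sites (GAATTC) start at positions 25, 37, 47, 159.
EcoRI cuts after the first base of each site, so after positions 25, 37, 47, 159.
Linear molecule, 4 cuts → 5 fragments:
  1–25 → 25 bp
  26–37 → 12 bp
  38–47 → 10 bp
  48–159 → 112 bp
  160–220 → 61 bp
Sorted largest to smallest: 112, 61, 25, 12, 10 bp.

112, 61, 25, 12, 10 bp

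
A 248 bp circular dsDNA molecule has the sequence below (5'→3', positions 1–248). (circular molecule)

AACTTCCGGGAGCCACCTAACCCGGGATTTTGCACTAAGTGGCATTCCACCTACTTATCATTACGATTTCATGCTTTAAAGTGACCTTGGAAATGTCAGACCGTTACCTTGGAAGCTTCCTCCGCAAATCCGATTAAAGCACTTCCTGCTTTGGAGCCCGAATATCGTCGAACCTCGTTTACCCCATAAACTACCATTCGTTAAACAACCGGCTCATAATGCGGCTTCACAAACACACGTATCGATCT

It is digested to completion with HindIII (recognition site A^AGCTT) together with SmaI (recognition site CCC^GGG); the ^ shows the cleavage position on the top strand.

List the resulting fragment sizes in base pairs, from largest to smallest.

The HindIII site (AAGCTT) starts at position 113.
HindIII cuts after the first base of each site, so after position 113.
The SmaI site (CCCGGG) starts at position 21.
SmaI cuts after base 3 of each site, so after position 23.
Combined cut positions: 23, 113.
Circular molecule, 2 cuts → 2 fragments:
  24–113 → 90 bp
  114–248 then 1–23 → 135 + 23 = 158 bp
Sorted largest to smallest: 158, 90 bp.

158, 90 bp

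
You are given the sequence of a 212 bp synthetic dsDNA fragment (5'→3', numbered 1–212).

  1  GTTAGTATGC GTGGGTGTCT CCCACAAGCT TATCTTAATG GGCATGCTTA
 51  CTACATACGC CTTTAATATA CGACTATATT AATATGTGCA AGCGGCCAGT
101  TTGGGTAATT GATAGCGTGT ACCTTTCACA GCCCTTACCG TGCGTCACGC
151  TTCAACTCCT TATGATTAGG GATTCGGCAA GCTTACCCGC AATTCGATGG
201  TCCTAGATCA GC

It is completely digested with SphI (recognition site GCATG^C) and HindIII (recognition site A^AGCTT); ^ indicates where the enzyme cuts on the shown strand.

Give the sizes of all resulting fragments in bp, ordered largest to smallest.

133, 33, 26, 20 bp

The SphI site (GCATGC) starts at position 42.
SphI cuts after base 5 of each site (before the last base), so after position 46.
HindIII sites (AAGCTT) start at positions 26, 179.
HindIII cuts after the first base of each site, so after positions 26, 179.
Combined cut positions: 26, 46, 179.
Linear molecule, 3 cuts → 4 fragments:
  1–26 → 26 bp
  27–46 → 20 bp
  47–179 → 133 bp
  180–212 → 33 bp
Sorted largest to smallest: 133, 33, 26, 20 bp.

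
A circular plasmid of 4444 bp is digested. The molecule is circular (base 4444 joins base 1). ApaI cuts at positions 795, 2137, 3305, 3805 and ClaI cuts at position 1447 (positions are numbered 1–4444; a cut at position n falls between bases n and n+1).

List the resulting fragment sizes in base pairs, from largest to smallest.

1434, 1168, 690, 652, 500 bp

Combined cut positions (sorted): 795, 1447, 2137, 3305, 3805.
Circular molecule, 5 cuts → 5 fragments:
  1447 − 795 = 652 bp
  2137 − 1447 = 690 bp
  3305 − 2137 = 1168 bp
  3805 − 3305 = 500 bp
  wrap: 4444 − 3805 + 795 = 1434 bp
Sorted largest to smallest: 1434, 1168, 690, 652, 500 bp.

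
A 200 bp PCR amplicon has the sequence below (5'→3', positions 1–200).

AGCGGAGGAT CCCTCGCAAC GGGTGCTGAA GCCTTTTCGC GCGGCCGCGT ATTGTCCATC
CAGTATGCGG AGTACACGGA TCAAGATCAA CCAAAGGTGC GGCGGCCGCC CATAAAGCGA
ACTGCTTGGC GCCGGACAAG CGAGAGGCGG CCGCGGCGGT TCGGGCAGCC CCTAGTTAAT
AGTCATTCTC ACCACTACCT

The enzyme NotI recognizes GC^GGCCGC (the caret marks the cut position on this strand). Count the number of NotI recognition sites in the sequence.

3

GCGGCCGC occurs starting at positions 41, 102, 147.
NotI cuts at 3 sites.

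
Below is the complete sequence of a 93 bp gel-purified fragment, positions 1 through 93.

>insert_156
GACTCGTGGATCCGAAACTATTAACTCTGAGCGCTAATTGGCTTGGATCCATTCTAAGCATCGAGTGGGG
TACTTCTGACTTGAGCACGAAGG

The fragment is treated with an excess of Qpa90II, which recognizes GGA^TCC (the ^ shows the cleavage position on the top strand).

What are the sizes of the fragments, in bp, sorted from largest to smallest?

46, 37, 10 bp

Qpa90II sites (GGATCC) start at positions 8, 45.
Qpa90II cuts after base 3 of each site, so after positions 10, 47.
Linear molecule, 2 cuts → 3 fragments:
  1–10 → 10 bp
  11–47 → 37 bp
  48–93 → 46 bp
Sorted largest to smallest: 46, 37, 10 bp.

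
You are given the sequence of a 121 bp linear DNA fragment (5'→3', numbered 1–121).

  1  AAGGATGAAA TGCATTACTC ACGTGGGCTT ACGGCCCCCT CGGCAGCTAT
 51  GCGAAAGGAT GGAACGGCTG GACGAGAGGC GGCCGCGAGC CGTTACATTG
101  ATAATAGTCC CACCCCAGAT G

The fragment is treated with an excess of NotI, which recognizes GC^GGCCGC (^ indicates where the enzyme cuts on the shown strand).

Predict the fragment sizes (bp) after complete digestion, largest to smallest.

80, 41 bp

The NotI site (GCGGCCGC) starts at position 79.
NotI cuts after base 2 of each site, so after position 80.
Linear molecule, 1 cut → 2 fragments:
  1–80 → 80 bp
  81–121 → 41 bp
Sorted largest to smallest: 80, 41 bp.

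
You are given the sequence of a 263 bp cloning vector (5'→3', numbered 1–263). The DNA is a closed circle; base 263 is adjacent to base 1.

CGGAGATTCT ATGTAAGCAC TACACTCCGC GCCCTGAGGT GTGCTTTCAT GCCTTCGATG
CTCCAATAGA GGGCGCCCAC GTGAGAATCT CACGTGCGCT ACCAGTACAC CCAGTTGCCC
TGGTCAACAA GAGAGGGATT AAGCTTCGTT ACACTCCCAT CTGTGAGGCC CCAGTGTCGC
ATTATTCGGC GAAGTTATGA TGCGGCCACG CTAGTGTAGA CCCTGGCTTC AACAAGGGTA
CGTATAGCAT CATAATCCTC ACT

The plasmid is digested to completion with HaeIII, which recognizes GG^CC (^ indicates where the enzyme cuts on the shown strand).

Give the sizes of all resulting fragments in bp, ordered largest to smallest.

226, 37 bp

HaeIII sites (GGCC) start at positions 167, 204.
HaeIII cuts after base 2 of each site, so after positions 168, 205.
Circular molecule, 2 cuts → 2 fragments:
  169–205 → 37 bp
  206–263 then 1–168 → 58 + 168 = 226 bp
Sorted largest to smallest: 226, 37 bp.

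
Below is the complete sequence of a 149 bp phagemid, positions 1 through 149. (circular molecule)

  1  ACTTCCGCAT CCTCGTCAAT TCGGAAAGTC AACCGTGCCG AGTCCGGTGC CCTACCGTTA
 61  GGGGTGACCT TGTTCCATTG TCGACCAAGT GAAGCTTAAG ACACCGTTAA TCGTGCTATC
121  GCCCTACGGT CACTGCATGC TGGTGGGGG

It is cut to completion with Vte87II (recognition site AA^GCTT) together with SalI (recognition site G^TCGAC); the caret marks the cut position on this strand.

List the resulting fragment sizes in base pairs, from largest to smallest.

136, 13 bp

The Vte87II site (AAGCTT) starts at position 92.
Vte87II cuts after base 2 of each site, so after position 93.
The SalI site (GTCGAC) starts at position 80.
SalI cuts after the first base of each site, so after position 80.
Combined cut positions: 80, 93.
Circular molecule, 2 cuts → 2 fragments:
  81–93 → 13 bp
  94–149 then 1–80 → 56 + 80 = 136 bp
Sorted largest to smallest: 136, 13 bp.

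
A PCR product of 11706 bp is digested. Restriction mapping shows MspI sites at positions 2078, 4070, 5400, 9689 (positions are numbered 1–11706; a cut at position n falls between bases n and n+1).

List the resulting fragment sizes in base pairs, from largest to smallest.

Linear molecule, 4 cuts → 5 fragments:
  2078 − 0 = 2078 bp
  4070 − 2078 = 1992 bp
  5400 − 4070 = 1330 bp
  9689 − 5400 = 4289 bp
  11706 − 9689 = 2017 bp
Sorted largest to smallest: 4289, 2078, 2017, 1992, 1330 bp.

4289, 2078, 2017, 1992, 1330 bp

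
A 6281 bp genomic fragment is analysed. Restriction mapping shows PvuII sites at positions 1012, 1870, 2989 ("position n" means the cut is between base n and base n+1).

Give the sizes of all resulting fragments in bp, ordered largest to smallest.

3292, 1119, 1012, 858 bp

Linear molecule, 3 cuts → 4 fragments:
  1012 − 0 = 1012 bp
  1870 − 1012 = 858 bp
  2989 − 1870 = 1119 bp
  6281 − 2989 = 3292 bp
Sorted largest to smallest: 3292, 1119, 1012, 858 bp.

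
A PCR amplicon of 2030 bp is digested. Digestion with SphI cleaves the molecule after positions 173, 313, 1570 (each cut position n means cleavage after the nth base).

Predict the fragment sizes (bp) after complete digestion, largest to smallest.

Linear molecule, 3 cuts → 4 fragments:
  173 − 0 = 173 bp
  313 − 173 = 140 bp
  1570 − 313 = 1257 bp
  2030 − 1570 = 460 bp
Sorted largest to smallest: 1257, 460, 173, 140 bp.

1257, 460, 173, 140 bp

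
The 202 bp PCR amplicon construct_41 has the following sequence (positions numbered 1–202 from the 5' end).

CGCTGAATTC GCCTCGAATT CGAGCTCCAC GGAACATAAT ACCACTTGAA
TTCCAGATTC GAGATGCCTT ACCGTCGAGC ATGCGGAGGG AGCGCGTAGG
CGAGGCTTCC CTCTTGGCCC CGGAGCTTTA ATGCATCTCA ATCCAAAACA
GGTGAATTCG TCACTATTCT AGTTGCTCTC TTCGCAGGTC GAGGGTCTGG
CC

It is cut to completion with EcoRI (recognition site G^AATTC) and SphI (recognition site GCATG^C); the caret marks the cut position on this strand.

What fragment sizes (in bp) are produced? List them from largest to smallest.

71, 48, 35, 32, 11, 5 bp

EcoRI sites (GAATTC) start at positions 5, 16, 48, 154.
EcoRI cuts after the first base of each site, so after positions 5, 16, 48, 154.
The SphI site (GCATGC) starts at position 79.
SphI cuts after base 5 of each site (before the last base), so after position 83.
Combined cut positions: 5, 16, 48, 83, 154.
Linear molecule, 5 cuts → 6 fragments:
  1–5 → 5 bp
  6–16 → 11 bp
  17–48 → 32 bp
  49–83 → 35 bp
  84–154 → 71 bp
  155–202 → 48 bp
Sorted largest to smallest: 71, 48, 35, 32, 11, 5 bp.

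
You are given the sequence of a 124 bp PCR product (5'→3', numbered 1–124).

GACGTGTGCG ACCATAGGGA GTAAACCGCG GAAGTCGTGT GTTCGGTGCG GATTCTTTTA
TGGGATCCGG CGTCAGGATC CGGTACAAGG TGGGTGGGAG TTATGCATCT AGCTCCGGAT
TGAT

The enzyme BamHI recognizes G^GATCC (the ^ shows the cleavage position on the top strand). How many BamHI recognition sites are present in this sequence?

GGATCC occurs starting at positions 63, 76.
BamHI cuts at 2 sites.

2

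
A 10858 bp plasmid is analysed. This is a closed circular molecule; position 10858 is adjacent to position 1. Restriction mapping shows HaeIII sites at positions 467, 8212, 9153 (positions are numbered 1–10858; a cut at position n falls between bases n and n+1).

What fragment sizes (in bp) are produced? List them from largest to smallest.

7745, 2172, 941 bp

Circular molecule, 3 cuts → 3 fragments:
  8212 − 467 = 7745 bp
  9153 − 8212 = 941 bp
  wrap: 10858 − 9153 + 467 = 2172 bp
Sorted largest to smallest: 7745, 2172, 941 bp.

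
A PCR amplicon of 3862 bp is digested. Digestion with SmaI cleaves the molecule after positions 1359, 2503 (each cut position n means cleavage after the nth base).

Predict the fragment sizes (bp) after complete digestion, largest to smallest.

1359, 1359, 1144 bp

Linear molecule, 2 cuts → 3 fragments:
  1359 − 0 = 1359 bp
  2503 − 1359 = 1144 bp
  3862 − 2503 = 1359 bp
Sorted largest to smallest: 1359, 1359, 1144 bp.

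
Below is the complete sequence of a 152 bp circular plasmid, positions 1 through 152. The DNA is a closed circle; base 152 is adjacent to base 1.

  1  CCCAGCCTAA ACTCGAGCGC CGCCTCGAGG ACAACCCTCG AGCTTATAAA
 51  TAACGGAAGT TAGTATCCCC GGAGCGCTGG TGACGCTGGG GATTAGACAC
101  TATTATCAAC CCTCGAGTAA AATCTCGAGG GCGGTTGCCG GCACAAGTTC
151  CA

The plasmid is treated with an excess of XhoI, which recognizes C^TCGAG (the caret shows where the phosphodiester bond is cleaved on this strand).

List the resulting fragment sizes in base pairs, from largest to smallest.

XhoI sites (CTCGAG) start at positions 12, 24, 37, 112, 124.
XhoI cuts after the first base of each site, so after positions 12, 24, 37, 112, 124.
Circular molecule, 5 cuts → 5 fragments:
  13–24 → 12 bp
  25–37 → 13 bp
  38–112 → 75 bp
  113–124 → 12 bp
  125–152 then 1–12 → 28 + 12 = 40 bp
Sorted largest to smallest: 75, 40, 13, 12, 12 bp.

75, 40, 13, 12, 12 bp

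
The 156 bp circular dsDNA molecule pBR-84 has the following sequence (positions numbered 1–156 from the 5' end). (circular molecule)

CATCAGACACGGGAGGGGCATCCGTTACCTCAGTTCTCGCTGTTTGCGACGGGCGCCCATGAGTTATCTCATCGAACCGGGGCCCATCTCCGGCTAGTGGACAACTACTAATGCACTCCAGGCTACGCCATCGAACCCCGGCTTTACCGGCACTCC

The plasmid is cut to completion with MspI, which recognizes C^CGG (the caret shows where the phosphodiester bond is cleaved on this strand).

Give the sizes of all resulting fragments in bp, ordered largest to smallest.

86, 48, 13, 9 bp

MspI sites (CCGG) start at positions 77, 90, 138, 147.
MspI cuts after the first base of each site, so after positions 77, 90, 138, 147.
Circular molecule, 4 cuts → 4 fragments:
  78–90 → 13 bp
  91–138 → 48 bp
  139–147 → 9 bp
  148–156 then 1–77 → 9 + 77 = 86 bp
Sorted largest to smallest: 86, 48, 13, 9 bp.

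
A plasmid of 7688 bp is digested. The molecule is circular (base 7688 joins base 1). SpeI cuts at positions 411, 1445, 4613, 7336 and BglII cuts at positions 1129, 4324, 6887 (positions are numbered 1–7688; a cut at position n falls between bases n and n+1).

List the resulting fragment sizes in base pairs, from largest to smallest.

2879, 2274, 763, 718, 449, 316, 289 bp

Combined cut positions (sorted): 411, 1129, 1445, 4324, 4613, 6887, 7336.
Circular molecule, 7 cuts → 7 fragments:
  1129 − 411 = 718 bp
  1445 − 1129 = 316 bp
  4324 − 1445 = 2879 bp
  4613 − 4324 = 289 bp
  6887 − 4613 = 2274 bp
  7336 − 6887 = 449 bp
  wrap: 7688 − 7336 + 411 = 763 bp
Sorted largest to smallest: 2879, 2274, 763, 718, 449, 316, 289 bp.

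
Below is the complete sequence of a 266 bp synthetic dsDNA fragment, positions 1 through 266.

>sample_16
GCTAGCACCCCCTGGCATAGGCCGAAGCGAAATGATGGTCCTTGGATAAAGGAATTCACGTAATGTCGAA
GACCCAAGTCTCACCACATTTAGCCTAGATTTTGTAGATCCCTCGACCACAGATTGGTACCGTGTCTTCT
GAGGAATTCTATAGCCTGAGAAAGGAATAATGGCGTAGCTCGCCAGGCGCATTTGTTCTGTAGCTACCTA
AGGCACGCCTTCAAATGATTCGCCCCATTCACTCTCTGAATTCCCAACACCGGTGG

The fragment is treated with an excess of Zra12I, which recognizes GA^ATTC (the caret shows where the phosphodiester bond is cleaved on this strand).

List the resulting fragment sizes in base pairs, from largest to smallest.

Zra12I sites (GAATTC) start at positions 52, 144, 248.
Zra12I cuts after base 2 of each site, so after positions 53, 145, 249.
Linear molecule, 3 cuts → 4 fragments:
  1–53 → 53 bp
  54–145 → 92 bp
  146–249 → 104 bp
  250–266 → 17 bp
Sorted largest to smallest: 104, 92, 53, 17 bp.

104, 92, 53, 17 bp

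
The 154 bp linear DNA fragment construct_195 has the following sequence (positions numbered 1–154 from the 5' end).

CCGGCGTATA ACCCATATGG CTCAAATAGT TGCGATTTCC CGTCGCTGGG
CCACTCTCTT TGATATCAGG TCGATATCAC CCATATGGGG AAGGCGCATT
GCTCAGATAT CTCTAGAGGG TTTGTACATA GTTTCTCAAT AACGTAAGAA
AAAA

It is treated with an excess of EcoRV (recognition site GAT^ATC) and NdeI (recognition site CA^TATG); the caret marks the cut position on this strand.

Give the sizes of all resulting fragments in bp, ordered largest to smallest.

49, 46, 25, 15, 11, 8 bp

EcoRV sites (GATATC) start at positions 62, 73, 106.
EcoRV cuts after base 3 of each site, so after positions 64, 75, 108.
NdeI sites (CATATG) start at positions 14, 82.
NdeI cuts after base 2 of each site, so after positions 15, 83.
Combined cut positions: 15, 64, 75, 83, 108.
Linear molecule, 5 cuts → 6 fragments:
  1–15 → 15 bp
  16–64 → 49 bp
  65–75 → 11 bp
  76–83 → 8 bp
  84–108 → 25 bp
  109–154 → 46 bp
Sorted largest to smallest: 49, 46, 25, 15, 11, 8 bp.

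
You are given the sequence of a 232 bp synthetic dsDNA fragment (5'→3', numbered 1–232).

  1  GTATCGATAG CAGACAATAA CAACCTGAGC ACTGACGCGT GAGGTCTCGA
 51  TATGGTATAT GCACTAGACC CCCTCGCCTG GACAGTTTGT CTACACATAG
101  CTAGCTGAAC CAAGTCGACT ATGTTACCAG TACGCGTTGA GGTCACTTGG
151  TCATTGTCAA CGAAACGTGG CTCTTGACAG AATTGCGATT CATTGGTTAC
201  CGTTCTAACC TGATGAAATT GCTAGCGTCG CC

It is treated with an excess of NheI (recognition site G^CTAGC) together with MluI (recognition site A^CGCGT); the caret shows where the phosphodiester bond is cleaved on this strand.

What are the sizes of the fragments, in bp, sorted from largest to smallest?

NheI sites (GCTAGC) start at positions 100, 221.
NheI cuts after the first base of each site, so after positions 100, 221.
MluI sites (ACGCGT) start at positions 35, 132.
MluI cuts after the first base of each site, so after positions 35, 132.
Combined cut positions: 35, 100, 132, 221.
Linear molecule, 4 cuts → 5 fragments:
  1–35 → 35 bp
  36–100 → 65 bp
  101–132 → 32 bp
  133–221 → 89 bp
  222–232 → 11 bp
Sorted largest to smallest: 89, 65, 35, 32, 11 bp.

89, 65, 35, 32, 11 bp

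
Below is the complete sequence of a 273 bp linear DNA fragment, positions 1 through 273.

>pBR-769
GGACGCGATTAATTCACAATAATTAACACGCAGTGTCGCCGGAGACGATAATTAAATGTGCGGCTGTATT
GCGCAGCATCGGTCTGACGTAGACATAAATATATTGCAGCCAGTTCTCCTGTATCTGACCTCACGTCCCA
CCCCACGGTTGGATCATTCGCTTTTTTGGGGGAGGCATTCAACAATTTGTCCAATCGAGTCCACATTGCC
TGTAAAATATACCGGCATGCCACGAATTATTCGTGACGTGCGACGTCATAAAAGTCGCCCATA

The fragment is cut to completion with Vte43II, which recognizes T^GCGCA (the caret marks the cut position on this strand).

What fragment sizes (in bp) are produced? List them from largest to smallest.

203, 70 bp

The Vte43II site (TGCGCA) starts at position 70.
Vte43II cuts after the first base of each site, so after position 70.
Linear molecule, 1 cut → 2 fragments:
  1–70 → 70 bp
  71–273 → 203 bp
Sorted largest to smallest: 203, 70 bp.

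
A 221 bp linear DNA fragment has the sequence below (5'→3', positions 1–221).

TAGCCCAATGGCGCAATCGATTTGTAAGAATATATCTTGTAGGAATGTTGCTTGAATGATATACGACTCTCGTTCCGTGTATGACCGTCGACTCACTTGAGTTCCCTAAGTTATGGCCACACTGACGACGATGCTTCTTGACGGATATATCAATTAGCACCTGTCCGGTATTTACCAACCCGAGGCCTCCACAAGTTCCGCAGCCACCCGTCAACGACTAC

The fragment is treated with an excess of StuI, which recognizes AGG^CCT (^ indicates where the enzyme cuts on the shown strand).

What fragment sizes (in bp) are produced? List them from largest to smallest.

The StuI site (AGGCCT) starts at position 183.
StuI cuts after base 3 of each site, so after position 185.
Linear molecule, 1 cut → 2 fragments:
  1–185 → 185 bp
  186–221 → 36 bp
Sorted largest to smallest: 185, 36 bp.

185, 36 bp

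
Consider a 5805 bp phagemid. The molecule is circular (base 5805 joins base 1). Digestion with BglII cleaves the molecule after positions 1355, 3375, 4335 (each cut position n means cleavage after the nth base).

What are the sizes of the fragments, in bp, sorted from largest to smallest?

2825, 2020, 960 bp

Circular molecule, 3 cuts → 3 fragments:
  3375 − 1355 = 2020 bp
  4335 − 3375 = 960 bp
  wrap: 5805 − 4335 + 1355 = 2825 bp
Sorted largest to smallest: 2825, 2020, 960 bp.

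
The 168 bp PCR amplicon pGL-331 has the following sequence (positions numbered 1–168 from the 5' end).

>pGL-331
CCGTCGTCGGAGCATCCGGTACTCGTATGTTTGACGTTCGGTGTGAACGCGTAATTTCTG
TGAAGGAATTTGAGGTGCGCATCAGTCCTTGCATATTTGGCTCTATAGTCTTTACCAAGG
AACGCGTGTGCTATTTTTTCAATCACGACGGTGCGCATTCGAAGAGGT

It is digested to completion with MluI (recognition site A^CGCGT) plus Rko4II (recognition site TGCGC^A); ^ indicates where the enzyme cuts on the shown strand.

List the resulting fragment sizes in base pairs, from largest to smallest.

47, 42, 34, 33, 12 bp

MluI sites (ACGCGT) start at positions 47, 122.
MluI cuts after the first base of each site, so after positions 47, 122.
Rko4II sites (TGCGCA) start at positions 76, 152.
Rko4II cuts after base 5 of each site (before the last base), so after positions 80, 156.
Combined cut positions: 47, 80, 122, 156.
Linear molecule, 4 cuts → 5 fragments:
  1–47 → 47 bp
  48–80 → 33 bp
  81–122 → 42 bp
  123–156 → 34 bp
  157–168 → 12 bp
Sorted largest to smallest: 47, 42, 34, 33, 12 bp.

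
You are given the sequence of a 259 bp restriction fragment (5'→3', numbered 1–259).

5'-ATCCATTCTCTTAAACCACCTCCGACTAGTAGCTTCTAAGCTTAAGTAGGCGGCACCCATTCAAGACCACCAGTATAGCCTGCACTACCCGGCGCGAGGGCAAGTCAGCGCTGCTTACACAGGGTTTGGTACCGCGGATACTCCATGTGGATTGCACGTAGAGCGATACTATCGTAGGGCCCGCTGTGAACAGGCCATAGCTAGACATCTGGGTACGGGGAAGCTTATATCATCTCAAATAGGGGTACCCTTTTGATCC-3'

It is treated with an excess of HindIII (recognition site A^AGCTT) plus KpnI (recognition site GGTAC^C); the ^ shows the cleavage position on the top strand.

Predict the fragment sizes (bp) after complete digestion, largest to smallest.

94, 89, 38, 27, 11 bp

HindIII sites (AAGCTT) start at positions 38, 221.
HindIII cuts after the first base of each site, so after positions 38, 221.
KpnI sites (GGTACC) start at positions 128, 244.
KpnI cuts after base 5 of each site (before the last base), so after positions 132, 248.
Combined cut positions: 38, 132, 221, 248.
Linear molecule, 4 cuts → 5 fragments:
  1–38 → 38 bp
  39–132 → 94 bp
  133–221 → 89 bp
  222–248 → 27 bp
  249–259 → 11 bp
Sorted largest to smallest: 94, 89, 38, 27, 11 bp.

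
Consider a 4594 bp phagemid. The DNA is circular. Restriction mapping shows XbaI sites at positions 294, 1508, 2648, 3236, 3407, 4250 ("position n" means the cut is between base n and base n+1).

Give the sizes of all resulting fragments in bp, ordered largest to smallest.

1214, 1140, 843, 638, 588, 171 bp

Circular molecule, 6 cuts → 6 fragments:
  1508 − 294 = 1214 bp
  2648 − 1508 = 1140 bp
  3236 − 2648 = 588 bp
  3407 − 3236 = 171 bp
  4250 − 3407 = 843 bp
  wrap: 4594 − 4250 + 294 = 638 bp
Sorted largest to smallest: 1214, 1140, 843, 638, 588, 171 bp.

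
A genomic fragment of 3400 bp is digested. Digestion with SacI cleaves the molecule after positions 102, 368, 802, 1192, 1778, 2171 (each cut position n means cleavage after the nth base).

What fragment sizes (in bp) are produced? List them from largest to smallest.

Linear molecule, 6 cuts → 7 fragments:
  102 − 0 = 102 bp
  368 − 102 = 266 bp
  802 − 368 = 434 bp
  1192 − 802 = 390 bp
  1778 − 1192 = 586 bp
  2171 − 1778 = 393 bp
  3400 − 2171 = 1229 bp
Sorted largest to smallest: 1229, 586, 434, 393, 390, 266, 102 bp.

1229, 586, 434, 393, 390, 266, 102 bp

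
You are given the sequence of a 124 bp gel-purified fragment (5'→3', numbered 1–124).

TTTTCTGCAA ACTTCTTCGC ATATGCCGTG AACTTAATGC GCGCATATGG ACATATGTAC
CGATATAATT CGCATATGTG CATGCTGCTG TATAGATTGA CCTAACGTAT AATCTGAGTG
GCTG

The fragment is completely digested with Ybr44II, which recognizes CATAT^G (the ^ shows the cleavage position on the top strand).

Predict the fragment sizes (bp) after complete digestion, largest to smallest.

Ybr44II sites (CATATG) start at positions 20, 44, 52, 73.
Ybr44II cuts after base 5 of each site (before the last base), so after positions 24, 48, 56, 77.
Linear molecule, 4 cuts → 5 fragments:
  1–24 → 24 bp
  25–48 → 24 bp
  49–56 → 8 bp
  57–77 → 21 bp
  78–124 → 47 bp
Sorted largest to smallest: 47, 24, 24, 21, 8 bp.

47, 24, 24, 21, 8 bp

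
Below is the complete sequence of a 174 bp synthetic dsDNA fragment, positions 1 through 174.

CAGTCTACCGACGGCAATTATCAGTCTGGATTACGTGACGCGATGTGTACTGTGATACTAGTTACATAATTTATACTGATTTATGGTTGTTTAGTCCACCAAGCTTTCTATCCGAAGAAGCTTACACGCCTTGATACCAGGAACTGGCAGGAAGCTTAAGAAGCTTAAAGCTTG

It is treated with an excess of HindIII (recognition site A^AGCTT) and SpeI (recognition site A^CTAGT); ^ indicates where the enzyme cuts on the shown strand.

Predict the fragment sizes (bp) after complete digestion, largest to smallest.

57, 44, 34, 17, 9, 7, 6 bp

HindIII sites (AAGCTT) start at positions 101, 118, 152, 161, 168.
HindIII cuts after the first base of each site, so after positions 101, 118, 152, 161, 168.
The SpeI site (ACTAGT) starts at position 57.
SpeI cuts after the first base of each site, so after position 57.
Combined cut positions: 57, 101, 118, 152, 161, 168.
Linear molecule, 6 cuts → 7 fragments:
  1–57 → 57 bp
  58–101 → 44 bp
  102–118 → 17 bp
  119–152 → 34 bp
  153–161 → 9 bp
  162–168 → 7 bp
  169–174 → 6 bp
Sorted largest to smallest: 57, 44, 34, 17, 9, 7, 6 bp.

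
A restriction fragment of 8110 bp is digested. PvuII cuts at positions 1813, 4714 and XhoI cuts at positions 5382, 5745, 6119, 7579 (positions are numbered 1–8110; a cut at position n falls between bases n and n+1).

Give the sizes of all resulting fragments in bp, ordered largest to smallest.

Combined cut positions (sorted): 1813, 4714, 5382, 5745, 6119, 7579.
Linear molecule, 6 cuts → 7 fragments:
  1813 − 0 = 1813 bp
  4714 − 1813 = 2901 bp
  5382 − 4714 = 668 bp
  5745 − 5382 = 363 bp
  6119 − 5745 = 374 bp
  7579 − 6119 = 1460 bp
  8110 − 7579 = 531 bp
Sorted largest to smallest: 2901, 1813, 1460, 668, 531, 374, 363 bp.

2901, 1813, 1460, 668, 531, 374, 363 bp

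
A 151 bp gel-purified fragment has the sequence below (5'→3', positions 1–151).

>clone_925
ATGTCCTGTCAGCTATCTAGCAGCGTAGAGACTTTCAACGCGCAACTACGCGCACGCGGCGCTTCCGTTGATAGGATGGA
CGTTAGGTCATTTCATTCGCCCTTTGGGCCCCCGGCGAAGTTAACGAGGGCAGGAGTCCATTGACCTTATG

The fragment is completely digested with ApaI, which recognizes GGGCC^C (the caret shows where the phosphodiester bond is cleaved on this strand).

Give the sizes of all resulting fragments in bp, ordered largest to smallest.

110, 41 bp

The ApaI site (GGGCCC) starts at position 106.
ApaI cuts after base 5 of each site (before the last base), so after position 110.
Linear molecule, 1 cut → 2 fragments:
  1–110 → 110 bp
  111–151 → 41 bp
Sorted largest to smallest: 110, 41 bp.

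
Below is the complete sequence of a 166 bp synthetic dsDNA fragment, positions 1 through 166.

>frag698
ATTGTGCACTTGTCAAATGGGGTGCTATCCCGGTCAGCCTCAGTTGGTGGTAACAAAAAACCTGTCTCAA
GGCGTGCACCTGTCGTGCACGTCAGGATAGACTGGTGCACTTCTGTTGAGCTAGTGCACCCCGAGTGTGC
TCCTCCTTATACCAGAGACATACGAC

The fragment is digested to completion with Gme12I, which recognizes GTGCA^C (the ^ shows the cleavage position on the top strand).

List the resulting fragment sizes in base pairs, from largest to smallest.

70, 38, 20, 19, 11, 8 bp

Gme12I sites (GTGCAC) start at positions 4, 74, 85, 105, 124.
Gme12I cuts after base 5 of each site (before the last base), so after positions 8, 78, 89, 109, 128.
Linear molecule, 5 cuts → 6 fragments:
  1–8 → 8 bp
  9–78 → 70 bp
  79–89 → 11 bp
  90–109 → 20 bp
  110–128 → 19 bp
  129–166 → 38 bp
Sorted largest to smallest: 70, 38, 20, 19, 11, 8 bp.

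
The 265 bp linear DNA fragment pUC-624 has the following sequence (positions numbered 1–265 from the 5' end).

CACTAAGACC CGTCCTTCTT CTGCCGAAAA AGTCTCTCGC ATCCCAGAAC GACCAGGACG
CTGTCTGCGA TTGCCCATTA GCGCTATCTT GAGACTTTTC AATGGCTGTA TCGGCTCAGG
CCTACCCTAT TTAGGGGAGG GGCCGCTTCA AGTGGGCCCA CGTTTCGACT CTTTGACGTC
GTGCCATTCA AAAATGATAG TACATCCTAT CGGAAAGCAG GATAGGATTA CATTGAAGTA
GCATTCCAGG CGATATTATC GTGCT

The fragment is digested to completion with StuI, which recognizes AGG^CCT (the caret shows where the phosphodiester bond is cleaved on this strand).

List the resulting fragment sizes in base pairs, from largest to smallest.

The StuI site (AGGCCT) starts at position 118.
StuI cuts after base 3 of each site, so after position 120.
Linear molecule, 1 cut → 2 fragments:
  1–120 → 120 bp
  121–265 → 145 bp
Sorted largest to smallest: 145, 120 bp.

145, 120 bp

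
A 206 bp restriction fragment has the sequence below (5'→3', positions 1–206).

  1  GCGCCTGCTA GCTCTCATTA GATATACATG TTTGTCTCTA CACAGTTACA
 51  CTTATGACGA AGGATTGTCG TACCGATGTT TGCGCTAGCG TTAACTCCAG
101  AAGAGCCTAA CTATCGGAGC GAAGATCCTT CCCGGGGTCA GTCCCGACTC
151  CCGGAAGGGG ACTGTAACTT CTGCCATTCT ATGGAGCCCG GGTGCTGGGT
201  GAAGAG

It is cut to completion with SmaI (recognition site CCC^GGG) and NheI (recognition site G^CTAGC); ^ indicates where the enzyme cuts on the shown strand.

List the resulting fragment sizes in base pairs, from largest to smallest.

SmaI sites (CCCGGG) start at positions 131, 187.
SmaI cuts after base 3 of each site, so after positions 133, 189.
NheI sites (GCTAGC) start at positions 7, 84.
NheI cuts after the first base of each site, so after positions 7, 84.
Combined cut positions: 7, 84, 133, 189.
Linear molecule, 4 cuts → 5 fragments:
  1–7 → 7 bp
  8–84 → 77 bp
  85–133 → 49 bp
  134–189 → 56 bp
  190–206 → 17 bp
Sorted largest to smallest: 77, 56, 49, 17, 7 bp.

77, 56, 49, 17, 7 bp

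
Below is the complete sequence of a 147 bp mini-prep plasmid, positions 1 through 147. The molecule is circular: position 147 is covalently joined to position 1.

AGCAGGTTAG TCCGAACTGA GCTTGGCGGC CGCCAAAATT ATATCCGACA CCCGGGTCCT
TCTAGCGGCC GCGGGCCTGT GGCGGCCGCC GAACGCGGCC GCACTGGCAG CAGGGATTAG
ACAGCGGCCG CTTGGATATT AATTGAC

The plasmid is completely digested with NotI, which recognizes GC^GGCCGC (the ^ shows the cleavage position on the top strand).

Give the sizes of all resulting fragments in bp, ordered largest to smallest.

NotI sites (GCGGCCGC) start at positions 26, 65, 82, 95, 124.
NotI cuts after base 2 of each site, so after positions 27, 66, 83, 96, 125.
Circular molecule, 5 cuts → 5 fragments:
  28–66 → 39 bp
  67–83 → 17 bp
  84–96 → 13 bp
  97–125 → 29 bp
  126–147 then 1–27 → 22 + 27 = 49 bp
Sorted largest to smallest: 49, 39, 29, 17, 13 bp.

49, 39, 29, 17, 13 bp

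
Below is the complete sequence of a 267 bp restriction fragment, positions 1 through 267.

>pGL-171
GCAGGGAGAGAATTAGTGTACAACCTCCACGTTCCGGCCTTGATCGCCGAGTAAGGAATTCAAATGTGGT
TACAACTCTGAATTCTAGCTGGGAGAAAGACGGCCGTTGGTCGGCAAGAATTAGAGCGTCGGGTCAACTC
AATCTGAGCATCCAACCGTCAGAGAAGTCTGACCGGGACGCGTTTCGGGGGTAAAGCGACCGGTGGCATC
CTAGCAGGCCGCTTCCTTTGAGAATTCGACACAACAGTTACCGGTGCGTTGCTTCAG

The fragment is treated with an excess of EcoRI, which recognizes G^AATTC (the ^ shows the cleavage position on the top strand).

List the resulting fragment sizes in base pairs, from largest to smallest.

EcoRI sites (GAATTC) start at positions 56, 80, 232.
EcoRI cuts after the first base of each site, so after positions 56, 80, 232.
Linear molecule, 3 cuts → 4 fragments:
  1–56 → 56 bp
  57–80 → 24 bp
  81–232 → 152 bp
  233–267 → 35 bp
Sorted largest to smallest: 152, 56, 35, 24 bp.

152, 56, 35, 24 bp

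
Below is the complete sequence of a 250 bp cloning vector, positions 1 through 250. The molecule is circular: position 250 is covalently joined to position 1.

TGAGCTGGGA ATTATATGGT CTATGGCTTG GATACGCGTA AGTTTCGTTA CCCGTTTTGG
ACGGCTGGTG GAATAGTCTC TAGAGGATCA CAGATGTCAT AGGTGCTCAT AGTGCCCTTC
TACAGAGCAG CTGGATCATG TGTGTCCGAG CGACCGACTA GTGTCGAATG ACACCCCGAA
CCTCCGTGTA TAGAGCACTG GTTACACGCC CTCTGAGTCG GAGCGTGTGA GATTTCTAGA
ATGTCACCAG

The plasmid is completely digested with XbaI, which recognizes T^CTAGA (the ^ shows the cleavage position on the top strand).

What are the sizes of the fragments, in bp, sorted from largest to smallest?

156, 94 bp

XbaI sites (TCTAGA) start at positions 79, 235.
XbaI cuts after the first base of each site, so after positions 79, 235.
Circular molecule, 2 cuts → 2 fragments:
  80–235 → 156 bp
  236–250 then 1–79 → 15 + 79 = 94 bp
Sorted largest to smallest: 156, 94 bp.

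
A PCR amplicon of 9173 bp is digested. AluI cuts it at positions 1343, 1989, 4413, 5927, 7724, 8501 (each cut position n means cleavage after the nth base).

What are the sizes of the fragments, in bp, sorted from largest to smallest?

Linear molecule, 6 cuts → 7 fragments:
  1343 − 0 = 1343 bp
  1989 − 1343 = 646 bp
  4413 − 1989 = 2424 bp
  5927 − 4413 = 1514 bp
  7724 − 5927 = 1797 bp
  8501 − 7724 = 777 bp
  9173 − 8501 = 672 bp
Sorted largest to smallest: 2424, 1797, 1514, 1343, 777, 672, 646 bp.

2424, 1797, 1514, 1343, 777, 672, 646 bp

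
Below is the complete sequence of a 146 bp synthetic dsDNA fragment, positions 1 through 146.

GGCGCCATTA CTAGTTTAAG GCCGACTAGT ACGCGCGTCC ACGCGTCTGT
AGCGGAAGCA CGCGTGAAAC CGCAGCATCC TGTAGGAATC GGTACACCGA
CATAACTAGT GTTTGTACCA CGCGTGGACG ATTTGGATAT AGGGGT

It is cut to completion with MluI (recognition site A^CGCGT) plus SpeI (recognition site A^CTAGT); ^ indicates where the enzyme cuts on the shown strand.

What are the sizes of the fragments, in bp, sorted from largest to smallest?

45, 26, 19, 16, 15, 15, 10 bp

MluI sites (ACGCGT) start at positions 41, 60, 120.
MluI cuts after the first base of each site, so after positions 41, 60, 120.
SpeI sites (ACTAGT) start at positions 10, 25, 105.
SpeI cuts after the first base of each site, so after positions 10, 25, 105.
Combined cut positions: 10, 25, 41, 60, 105, 120.
Linear molecule, 6 cuts → 7 fragments:
  1–10 → 10 bp
  11–25 → 15 bp
  26–41 → 16 bp
  42–60 → 19 bp
  61–105 → 45 bp
  106–120 → 15 bp
  121–146 → 26 bp
Sorted largest to smallest: 45, 26, 19, 16, 15, 15, 10 bp.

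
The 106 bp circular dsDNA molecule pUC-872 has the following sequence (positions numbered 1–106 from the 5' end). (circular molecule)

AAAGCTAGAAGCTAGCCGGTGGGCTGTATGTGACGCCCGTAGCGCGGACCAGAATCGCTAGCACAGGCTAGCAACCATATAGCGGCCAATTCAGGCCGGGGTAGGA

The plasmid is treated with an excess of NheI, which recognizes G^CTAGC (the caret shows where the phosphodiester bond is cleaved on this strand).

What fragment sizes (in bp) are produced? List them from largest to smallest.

NheI sites (GCTAGC) start at positions 11, 57, 67.
NheI cuts after the first base of each site, so after positions 11, 57, 67.
Circular molecule, 3 cuts → 3 fragments:
  12–57 → 46 bp
  58–67 → 10 bp
  68–106 then 1–11 → 39 + 11 = 50 bp
Sorted largest to smallest: 50, 46, 10 bp.

50, 46, 10 bp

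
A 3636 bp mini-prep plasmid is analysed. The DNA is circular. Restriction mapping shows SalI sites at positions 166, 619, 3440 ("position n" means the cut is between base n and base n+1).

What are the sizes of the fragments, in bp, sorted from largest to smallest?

Circular molecule, 3 cuts → 3 fragments:
  619 − 166 = 453 bp
  3440 − 619 = 2821 bp
  wrap: 3636 − 3440 + 166 = 362 bp
Sorted largest to smallest: 2821, 453, 362 bp.

2821, 453, 362 bp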